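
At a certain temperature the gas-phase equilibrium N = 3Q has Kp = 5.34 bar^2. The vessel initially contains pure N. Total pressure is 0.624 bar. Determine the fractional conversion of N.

X = 0.838

Basis: 1 mol N initially; let X = conversion of N. Extent ξ = X.
Moles: n_N = 1 − X; n_Q = 3X.
Summing: n_T = 1 + 2X.
Mole fractions y_i = n_i/n_T; Kp = p_Q^3 / (p_N) with p_i = y_i·P.
Equating to 5.34 bar^2 and solving on 0 < X < 1: X = 0.838.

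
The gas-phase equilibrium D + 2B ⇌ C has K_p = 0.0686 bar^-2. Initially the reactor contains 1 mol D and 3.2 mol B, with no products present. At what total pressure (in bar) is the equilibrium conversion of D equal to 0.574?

Take 1 mol D as basis and let X be its fractional conversion, so ξ = X.
Species balance: n_D = 1 − X; n_B = 3.2 − 2X; n_C = X.
n_T = Σnᵢ = 4.2 − 2X.
K_p = p_C / (p_D p_B^2) with p_i = (n_i/n_T)·P.
At X = 0.574: the mole-fraction product g(X) = Π y_i^ν_i = 2.981. Since K_p = g(X)·P^{-2}, P = (g/K_p)^(1/2) = (2.981/0.0686)^(1/2) = 6.59 bar.

P = 6.59 bar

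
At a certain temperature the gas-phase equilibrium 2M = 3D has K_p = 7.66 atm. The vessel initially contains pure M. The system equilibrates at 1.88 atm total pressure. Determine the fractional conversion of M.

Take 1 mol M as basis and let X be its fractional conversion, so ξ = 0.5X.
At extent ξ: n_M = 1 − X; n_D = 1.5X.
Summing: n_T = 1 + 0.5X.
y_i = n_i/n_T, p_i = y_i·P. K_p = p_D^3 / (p_M^2).
Equating to 7.66 atm and solving on 0 < X < 1: X = 0.616.

X = 0.616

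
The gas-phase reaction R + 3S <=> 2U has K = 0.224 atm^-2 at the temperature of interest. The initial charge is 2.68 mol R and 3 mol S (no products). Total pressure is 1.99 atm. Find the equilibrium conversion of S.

Take 3 mol S as basis and let X be its fractional conversion, so ξ = X.
Species balance: n_R = 2.68 − X; n_S = 3 − 3X; n_U = 2X.
Total moles n_T = 5.68 − 2X.
Mole fractions y_i = n_i/n_T; K = p_U^2 / (p_R p_S^3) with p_i = y_i·P.
Equating to 0.224 atm^-2 and solving on 0 < X < 1: X = 0.374.

X = 0.374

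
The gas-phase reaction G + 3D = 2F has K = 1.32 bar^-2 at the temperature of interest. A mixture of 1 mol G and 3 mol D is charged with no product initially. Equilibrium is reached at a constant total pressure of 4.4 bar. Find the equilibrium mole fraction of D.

y_D = 0.400

Let X = conversion of G (basis 1 mol G); extent of reaction ξ = X.
Species balance: n_G = 1 − X; n_D = 3 − 3X; n_F = 2X.
n_T = Σnᵢ = 4 − 2X.
With p_i = (n_i/n_T)P, K = p_F^2 / (p_G p_D^3).
This yields a degree-4 equation in X; solving on (0,1), X = 0.636.
Then n_D = 1.09, n_T = 2.73, so y_D = 0.400.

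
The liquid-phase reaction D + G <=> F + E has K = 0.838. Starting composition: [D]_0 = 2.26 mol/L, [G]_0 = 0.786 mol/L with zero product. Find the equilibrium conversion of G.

Let X = conversion of G; extent ξ = 0.786·X mol/L.
Concentrations: [D] = 2.26 − 0.786X; [G] = 0.786 − 0.786X; [F] = 0.786X; [E] = 0.786X.
K = [F] [E] / ([D] [G]).
This equals 0.838 at X = 0.716 (the root in 0 < X < 1).

X = 0.716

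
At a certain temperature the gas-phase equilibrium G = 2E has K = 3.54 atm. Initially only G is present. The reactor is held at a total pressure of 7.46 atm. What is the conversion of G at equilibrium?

Basis: 1 mol G initially; let X = conversion of G. Extent ξ = X.
Mole table: n_G = 1 − X; n_E = 2X.
Summing: n_T = 1 + X.
Mole fractions y_i = n_i/n_T; K = p_E^2 / (p_G) with p_i = y_i·P.
Setting this equal to 3.54 atm and taking the physical root (0 < X < 1) gives X = 0.326.

X = 0.326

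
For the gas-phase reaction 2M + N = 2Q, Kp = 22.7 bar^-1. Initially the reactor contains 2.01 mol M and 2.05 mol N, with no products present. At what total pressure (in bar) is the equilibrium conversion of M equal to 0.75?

Let X = conversion of M (basis 2.01 mol M); extent of reaction ξ = 1X.
Moles: n_M = 2.01 − 2.01X; n_N = 2.05 − 1X; n_Q = 2.01X.
Total moles n_T = 4.06 − 1X.
Kp = p_Q^2 / (p_M^2 p_N) with p_i = (n_i/n_T)·P.
At X = 0.75: the mole-fraction product g(X) = Π y_i^ν_i = 22.96. Since Kp = g(X)·P^{-1}, P = (g/Kp)^(1/1) = (22.96/22.7)^(1/1) = 1.01 bar.

P = 1.01 bar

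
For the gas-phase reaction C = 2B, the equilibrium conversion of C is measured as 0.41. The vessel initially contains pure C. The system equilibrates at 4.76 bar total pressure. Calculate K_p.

K_p = 3.85 bar

Let X = conversion of C (basis 1 mol C); extent of reaction ξ = X.
Species balance: n_C = 1 − X; n_B = 2X.
Total moles n_T = 1 + X.
At X = 0.41: n_C = 0.59, n_B = 0.82, n_T = 1.41.
p_i = (n_i/n_T)·P. K_p = p_B^2 / (p_C) = 3.85 bar.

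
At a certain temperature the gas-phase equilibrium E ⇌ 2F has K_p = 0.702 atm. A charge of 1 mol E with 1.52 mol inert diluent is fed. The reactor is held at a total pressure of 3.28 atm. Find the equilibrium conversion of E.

X = 0.321

Basis: 1 mol E initially; let X = conversion of E. Extent ξ = X.
Moles: n_E = 1 − X; n_F = 2X; n_I = 1.52 (inert).
n_T = Σnᵢ = 2.52 + X.
Mole fractions y_i = n_i/n_T; K_p = p_F^2 / (p_E) with p_i = y_i·P.
Setting this equal to 0.702 atm and taking the physical root (0 < X < 1) gives X = 0.321.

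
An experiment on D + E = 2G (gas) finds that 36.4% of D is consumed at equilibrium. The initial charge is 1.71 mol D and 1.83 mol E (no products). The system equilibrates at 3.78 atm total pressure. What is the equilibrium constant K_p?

Basis: 1.71 mol D initially; let X = conversion of D. Extent ξ = 1.71X.
At extent ξ: n_D = 1.71 − 1.71X; n_E = 1.83 − 1.71X; n_G = 3.42X.
Since Δν = 0, n_T = 3.54 throughout.
At X = 0.364: n_D = 1.09, n_E = 1.21, n_G = 1.24, n_T = 3.54.
p_i = (n_i/n_T)·P. K_p = p_G^2 / (p_D p_E) = 1.18.

K_p = 1.18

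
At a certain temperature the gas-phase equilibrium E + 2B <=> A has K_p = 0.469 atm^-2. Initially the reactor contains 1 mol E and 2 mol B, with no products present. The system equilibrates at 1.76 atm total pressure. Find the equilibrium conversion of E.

X = 0.324

Basis: 1 mol E initially; let X = conversion of E. Extent ξ = X.
Species balance: n_E = 1 − X; n_B = 2 − 2X; n_A = X.
n_T = Σnᵢ = 3 − 2X.
With p_i = (n_i/n_T)P, K_p = p_A / (p_E p_B^2).
Equating to 0.469 atm^-2 and solving on 0 < X < 1: X = 0.324.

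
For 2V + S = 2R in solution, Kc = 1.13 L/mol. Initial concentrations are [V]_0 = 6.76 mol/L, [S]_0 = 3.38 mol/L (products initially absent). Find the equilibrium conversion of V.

X = 0.564

Let X = conversion of V; extent ξ = 6.76X/2 mol/L.
Concentrations: [V] = 6.76 − 6.76X; [S] = 3.38 − 3.38X; [R] = 6.76X.
Kc = [R]^2 / ([V]^2 [S]).
Solving Kc = 1.13 for X ∈ (0,1): X = 0.564.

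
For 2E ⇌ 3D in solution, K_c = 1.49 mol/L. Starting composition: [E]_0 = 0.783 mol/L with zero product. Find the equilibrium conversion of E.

X = 0.512

Let X = conversion of E; extent ξ = 0.783X/2 mol/L.
Concentrations: [E] = 0.783 − 0.783X; [D] = 1.17X.
K_c = [D]^3 / ([E]^2).
Solving K_c = 1.49 for X ∈ (0,1): X = 0.512.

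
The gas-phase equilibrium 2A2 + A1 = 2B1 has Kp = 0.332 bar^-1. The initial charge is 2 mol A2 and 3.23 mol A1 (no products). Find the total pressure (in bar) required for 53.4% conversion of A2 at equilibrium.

P = 6.89 bar

Let X = conversion of A2 (basis 2 mol A2); extent of reaction ξ = X.
Moles: n_A2 = 2 − 2X; n_A1 = 3.23 − X; n_B1 = 2X.
Total moles n_T = 5.23 − X.
Kp = p_B1^2 / (p_A2^2 p_A1) with p_i = (n_i/n_T)·P.
At X = 0.534: the mole-fraction product g(X) = Π y_i^ν_i = 2.287. Since Kp = g(X)·P^{-1}, P = (g/Kp)^(1/1) = (2.287/0.332)^(1/1) = 6.89 bar.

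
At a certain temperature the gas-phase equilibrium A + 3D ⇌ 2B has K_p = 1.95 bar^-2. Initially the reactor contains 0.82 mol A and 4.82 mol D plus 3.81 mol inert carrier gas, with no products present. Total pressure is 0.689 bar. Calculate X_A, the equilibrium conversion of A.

Basis: 0.82 mol A initially; let X = conversion of A. Extent ξ = 0.82X.
Species balance: n_A = 0.82 − 0.82X; n_D = 4.82 − 2.46X; n_B = 1.64X; n_I = 3.81 (inert).
Total moles n_T = 9.45 − 1.64X.
Mole fractions y_i = n_i/n_T; K_p = p_B^2 / (p_A p_D^3) with p_i = y_i·P.
Equating to 1.95 bar^-2 and solving on 0 < X < 1: X = 0.369.

X = 0.369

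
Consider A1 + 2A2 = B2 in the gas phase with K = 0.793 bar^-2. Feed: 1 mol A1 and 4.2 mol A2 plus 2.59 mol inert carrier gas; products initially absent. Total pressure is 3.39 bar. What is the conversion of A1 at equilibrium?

Take 1 mol A1 as basis and let X be its fractional conversion, so ξ = X.
At extent ξ: n_A1 = 1 − X; n_A2 = 4.2 − 2X; n_B2 = X; n_I = 2.59 (inert).
n_T = Σnᵢ = 7.79 − 2X.
With p_i = (n_i/n_T)P, K = p_B2 / (p_A1 p_A2^2).
Setting this equal to 0.793 bar^-2 and taking the physical root (0 < X < 1) gives X = 0.646.

X = 0.646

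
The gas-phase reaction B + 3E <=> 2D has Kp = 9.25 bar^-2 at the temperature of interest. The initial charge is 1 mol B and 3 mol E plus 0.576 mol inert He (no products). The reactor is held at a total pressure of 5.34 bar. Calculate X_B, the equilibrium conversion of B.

X = 0.765

Take 1 mol B as basis and let X be its fractional conversion, so ξ = X.
Moles: n_B = 1 − X; n_E = 3 − 3X; n_D = 2X; n_I = 0.576 (inert).
Summing: n_T = 4.58 − 2X.
With p_i = (n_i/n_T)P, Kp = p_D^2 / (p_B p_E^3).
Setting this equal to 9.25 bar^-2 and taking the physical root (0 < X < 1) gives X = 0.765.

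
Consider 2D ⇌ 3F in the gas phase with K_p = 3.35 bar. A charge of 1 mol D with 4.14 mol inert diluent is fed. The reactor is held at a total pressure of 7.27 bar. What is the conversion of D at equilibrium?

Take 1 mol D as basis and let X be its fractional conversion, so ξ = 0.5X.
Species balance: n_D = 1 − X; n_F = 1.5X; n_I = 4.14 (inert).
n_T = Σnᵢ = 5.14 + 0.5X.
y_i = n_i/n_T, p_i = y_i·P. K_p = p_F^3 / (p_D^2).
Substituting and setting equal to 3.35 bar gives a polynomial in X; the root in (0,1) is X = 0.539.

X = 0.539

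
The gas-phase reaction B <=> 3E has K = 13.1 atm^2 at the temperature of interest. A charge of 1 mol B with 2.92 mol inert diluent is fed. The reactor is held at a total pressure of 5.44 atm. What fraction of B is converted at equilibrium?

X = 0.566

Basis: 1 mol B initially; let X = conversion of B. Extent ξ = X.
At extent ξ: n_B = 1 − X; n_E = 3X; n_I = 2.92 (inert).
Summing: n_T = 3.92 + 2X.
y_i = n_i/n_T, p_i = y_i·P. K = p_E^3 / (p_B).
This yields a degree-3 equation in X; solving on (0,1), X = 0.566.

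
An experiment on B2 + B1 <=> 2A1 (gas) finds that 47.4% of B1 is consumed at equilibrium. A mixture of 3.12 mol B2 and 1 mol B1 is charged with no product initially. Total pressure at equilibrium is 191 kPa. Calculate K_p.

Let X = conversion of B1 (basis 1 mol B1); extent of reaction ξ = X.
Mole table: n_B2 = 3.12 − X; n_B1 = 1 − X; n_A1 = 2X.
n_T stays at 4.12 (no change in mole number).
At X = 0.474: n_B2 = 2.65, n_B1 = 0.526, n_A1 = 0.948, n_T = 4.12.
p_i = (n_i/n_T)·P. K_p = p_A1^2 / (p_B2 p_B1) = 0.646.

K_p = 0.646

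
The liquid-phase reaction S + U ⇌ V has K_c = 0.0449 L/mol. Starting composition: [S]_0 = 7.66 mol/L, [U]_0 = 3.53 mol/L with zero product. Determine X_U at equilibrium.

Let X = conversion of U; extent ξ = 3.53·X mol/L.
Concentrations: [S] = 7.66 − 3.53X; [U] = 3.53 − 3.53X; [V] = 3.53X.
K_c = [V] / ([S] [U]).
This equals 0.0449 at X = 0.235 (the root in 0 < X < 1).

X = 0.235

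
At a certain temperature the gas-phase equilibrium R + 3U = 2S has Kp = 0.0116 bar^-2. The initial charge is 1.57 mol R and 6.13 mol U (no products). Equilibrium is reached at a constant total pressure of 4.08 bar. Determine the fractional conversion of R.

Take 1.57 mol R as basis and let X be its fractional conversion, so ξ = 1.57X.
Moles: n_R = 1.57 − 1.57X; n_U = 6.13 − 4.71X; n_S = 3.14X.
Total moles n_T = 7.7 − 3.14X.
With p_i = (n_i/n_T)P, Kp = p_S^2 / (p_R p_U^3).
Substituting and setting equal to 0.0116 bar^-2 gives a polynomial in X; the root in (0,1) is X = 0.244.

X = 0.244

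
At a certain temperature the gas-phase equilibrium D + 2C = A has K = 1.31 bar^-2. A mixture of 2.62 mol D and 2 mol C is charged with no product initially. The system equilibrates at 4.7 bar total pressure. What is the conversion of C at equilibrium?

X = 0.813

Take 2 mol C as basis and let X be its fractional conversion, so ξ = X.
Species balance: n_D = 2.62 − X; n_C = 2 − 2X; n_A = X.
Summing: n_T = 4.62 − 2X.
Mole fractions y_i = n_i/n_T; K = p_A / (p_D p_C^2) with p_i = y_i·P.
Equating to 1.31 bar^-2 and solving on 0 < X < 1: X = 0.813.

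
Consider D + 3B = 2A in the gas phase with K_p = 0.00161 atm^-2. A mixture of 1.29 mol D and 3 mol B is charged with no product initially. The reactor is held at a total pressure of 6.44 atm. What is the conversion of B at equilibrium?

Take 3 mol B as basis and let X be its fractional conversion, so ξ = X.
At extent ξ: n_D = 1.29 − X; n_B = 3 − 3X; n_A = 2X.
Summing: n_T = 4.29 − 2X.
y_i = n_i/n_T, p_i = y_i·P. K_p = p_A^2 / (p_D p_B^3).
Setting this equal to 0.00161 atm^-2 and taking the physical root (0 < X < 1) gives X = 0.143.

X = 0.143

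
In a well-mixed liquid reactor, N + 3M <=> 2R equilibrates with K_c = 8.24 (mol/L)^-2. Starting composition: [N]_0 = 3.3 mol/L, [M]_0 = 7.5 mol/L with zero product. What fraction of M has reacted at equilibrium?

Let X = conversion of M; extent ξ = 7.5X/3 mol/L.
Concentrations: [N] = 3.3 − 2.5X; [M] = 7.5 − 7.5X; [R] = 5X.
K_c = [R]^2 / ([N] [M]^3).
Setting equal to 8.24 and solving for X on (0,1) gives X = 0.839.

X = 0.839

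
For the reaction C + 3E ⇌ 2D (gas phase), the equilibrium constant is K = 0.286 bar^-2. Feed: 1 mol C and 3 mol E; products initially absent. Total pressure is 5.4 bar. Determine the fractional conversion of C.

Let X = conversion of C (basis 1 mol C); extent of reaction ξ = X.
Moles: n_C = 1 − X; n_E = 3 − 3X; n_D = 2X.
Total moles n_T = 4 − 2X.
y_i = n_i/n_T, p_i = y_i·P. K = p_D^2 / (p_C p_E^3).
Setting this equal to 0.286 bar^-2 and taking the physical root (0 < X < 1) gives X = 0.541.

X = 0.541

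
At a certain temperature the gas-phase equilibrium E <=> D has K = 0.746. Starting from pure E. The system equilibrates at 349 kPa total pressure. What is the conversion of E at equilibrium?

X = 0.427

Take 1 mol E as basis and let X be its fractional conversion, so ξ = X.
Moles: n_E = 1 − X; n_D = X.
Total moles n_T = 1 (Δν = 0, constant).
y_i = n_i/n_T, p_i = y_i·P. K = p_D / (p_E).
This yields a degree-1 equation in X; solving on (0,1), X = 0.427.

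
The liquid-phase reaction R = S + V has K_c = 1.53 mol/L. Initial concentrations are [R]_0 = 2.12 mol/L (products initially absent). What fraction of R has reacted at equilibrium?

X = 0.562

Let X = conversion of R; extent ξ = 2.12·X mol/L.
Concentrations: [R] = 2.12 − 2.12X; [S] = 2.12X; [V] = 2.12X.
K_c = [S] [V] / ([R]).
Solving K_c = 1.53 for X ∈ (0,1): X = 0.562.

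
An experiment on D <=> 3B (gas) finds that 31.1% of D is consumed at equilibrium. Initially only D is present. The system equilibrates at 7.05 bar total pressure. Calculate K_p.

Basis: 1 mol D initially; let X = conversion of D. Extent ξ = X.
Mole table: n_D = 1 − X; n_B = 3X.
n_T = Σnᵢ = 1 + 2X.
At X = 0.311: n_D = 0.689, n_B = 0.933, n_T = 1.62.
p_i = (n_i/n_T)·P. K_p = p_B^3 / (p_D) = 22.3 bar^2.

K_p = 22.3 bar^2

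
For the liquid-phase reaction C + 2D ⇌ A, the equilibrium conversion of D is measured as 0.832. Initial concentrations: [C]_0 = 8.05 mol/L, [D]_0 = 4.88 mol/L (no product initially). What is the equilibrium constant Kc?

Let X = conversion of D.
Concentrations: [C] = 8.05 − 2.44X; [D] = 4.88 − 4.88X; [A] = 2.44X.
At X = 0.832: [C] = 6.02, [D] = 0.82, [A] = 2.03.
Kc = [A] / ([C] [D]^2) = 0.502 (mol/L)^-2.

Kc = 0.502 (mol/L)^-2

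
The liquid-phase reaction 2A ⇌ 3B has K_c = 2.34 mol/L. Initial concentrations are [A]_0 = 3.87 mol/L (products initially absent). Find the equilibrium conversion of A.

X = 0.401

Let X = conversion of A; extent ξ = 3.87X/2 mol/L.
Concentrations: [A] = 3.87 − 3.87X; [B] = 5.8X.
K_c = [B]^3 / ([A]^2).
Solving K_c = 2.34 for X ∈ (0,1): X = 0.401.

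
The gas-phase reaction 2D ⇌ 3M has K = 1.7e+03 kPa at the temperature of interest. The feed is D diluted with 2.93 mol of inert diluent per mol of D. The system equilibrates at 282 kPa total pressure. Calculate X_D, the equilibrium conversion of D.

Basis: 1 mol D initially; let X = conversion of D. Extent ξ = 0.5X.
Moles: n_D = 1 − X; n_M = 1.5X; n_I = 2.93 (inert).
Total moles n_T = 3.93 + 0.5X.
y_i = n_i/n_T, p_i = y_i·P. K = p_M^3 / (p_D^2).
Setting this equal to 1.7e+03 kPa and taking the physical root (0 < X < 1) gives X = 0.761.

X = 0.761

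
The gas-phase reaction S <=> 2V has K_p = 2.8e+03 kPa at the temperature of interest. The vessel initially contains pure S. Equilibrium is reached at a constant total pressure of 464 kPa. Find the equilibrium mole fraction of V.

y_V = 0.874

Take 1 mol S as basis and let X be its fractional conversion, so ξ = X.
Species balance: n_S = 1 − X; n_V = 2X.
n_T = Σnᵢ = 1 + X.
Mole fractions y_i = n_i/n_T; K_p = p_V^2 / (p_S) with p_i = y_i·P.
Equating to 2.8e+03 kPa and solving on 0 < X < 1: X = 0.775.
Then n_V = 1.55, n_T = 1.78, so y_V = 0.874.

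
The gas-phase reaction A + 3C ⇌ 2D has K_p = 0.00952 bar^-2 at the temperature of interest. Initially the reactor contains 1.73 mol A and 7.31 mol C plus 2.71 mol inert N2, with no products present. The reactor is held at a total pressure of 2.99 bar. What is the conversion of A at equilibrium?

Take 1.73 mol A as basis and let X be its fractional conversion, so ξ = 1.73X.
Species balance: n_A = 1.73 − 1.73X; n_C = 7.31 − 5.19X; n_D = 3.46X; n_I = 2.71 (inert).
Total moles n_T = 11.8 − 3.46X.
With p_i = (n_i/n_T)P, K_p = p_D^2 / (p_A p_C^3).
Setting this equal to 0.00952 bar^-2 and taking the physical root (0 < X < 1) gives X = 0.152.

X = 0.152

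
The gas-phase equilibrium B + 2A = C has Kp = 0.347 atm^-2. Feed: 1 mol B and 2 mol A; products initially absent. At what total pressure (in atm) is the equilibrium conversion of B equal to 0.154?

Basis: 1 mol B initially; let X = conversion of B. Extent ξ = X.
Species balance: n_B = 1 − X; n_A = 2 − 2X; n_C = X.
Total moles n_T = 3 − 2X.
Kp = p_C / (p_B p_A^2) with p_i = (n_i/n_T)·P.
At X = 0.154: the mole-fraction product g(X) = Π y_i^ν_i = 0.4608. Since Kp = g(X)·P^{-2}, P = (g/Kp)^(1/2) = (0.4608/0.347)^(1/2) = 1.15 atm.

P = 1.15 atm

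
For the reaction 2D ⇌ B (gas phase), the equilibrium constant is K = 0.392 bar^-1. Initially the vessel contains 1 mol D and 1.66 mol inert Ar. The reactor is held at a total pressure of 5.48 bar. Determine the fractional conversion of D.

Take 1 mol D as basis and let X be its fractional conversion, so ξ = 0.5X.
Mole table: n_D = 1 − X; n_B = 0.5X; n_I = 1.66 (inert).
n_T = Σnᵢ = 2.66 − 0.5X.
y_i = n_i/n_T, p_i = y_i·P. K = p_B / (p_D^2).
Setting this equal to 0.392 bar^-1 and taking the physical root (0 < X < 1) gives X = 0.480.

X = 0.480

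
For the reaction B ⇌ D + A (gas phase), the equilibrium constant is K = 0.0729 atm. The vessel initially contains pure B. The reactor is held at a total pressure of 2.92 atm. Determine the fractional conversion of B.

Take 1 mol B as basis and let X be its fractional conversion, so ξ = X.
Mole table: n_B = 1 − X; n_D = X; n_A = X.
Summing: n_T = 1 + X.
Mole fractions y_i = n_i/n_T; K = p_D p_A / (p_B) with p_i = y_i·P.
Substituting and setting equal to 0.0729 atm gives a polynomial in X; the root in (0,1) is X = 0.156.

X = 0.156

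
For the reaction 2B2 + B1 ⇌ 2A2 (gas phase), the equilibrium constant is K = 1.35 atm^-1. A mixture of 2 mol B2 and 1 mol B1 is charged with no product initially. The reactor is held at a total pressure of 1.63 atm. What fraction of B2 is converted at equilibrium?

X = 0.414

Basis: 2 mol B2 initially; let X = conversion of B2. Extent ξ = X.
Species balance: n_B2 = 2 − 2X; n_B1 = 1 − X; n_A2 = 2X.
Summing: n_T = 3 − X.
y_i = n_i/n_T, p_i = y_i·P. K = p_A2^2 / (p_B2^2 p_B1).
This yields a degree-3 equation in X; solving on (0,1), X = 0.414.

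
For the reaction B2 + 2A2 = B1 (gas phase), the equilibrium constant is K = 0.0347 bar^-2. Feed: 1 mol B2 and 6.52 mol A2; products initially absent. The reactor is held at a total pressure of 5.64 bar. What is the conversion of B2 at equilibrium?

X = 0.443

Take 1 mol B2 as basis and let X be its fractional conversion, so ξ = X.
At extent ξ: n_B2 = 1 − X; n_A2 = 6.52 − 2X; n_B1 = X.
n_T = Σnᵢ = 7.52 − 2X.
y_i = n_i/n_T, p_i = y_i·P. K = p_B1 / (p_B2 p_A2^2).
Equating to 0.0347 bar^-2 and solving on 0 < X < 1: X = 0.443.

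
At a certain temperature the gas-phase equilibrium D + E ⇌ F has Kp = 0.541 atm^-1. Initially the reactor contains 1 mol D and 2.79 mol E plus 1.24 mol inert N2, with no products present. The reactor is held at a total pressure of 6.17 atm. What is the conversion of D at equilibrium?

Take 1 mol D as basis and let X be its fractional conversion, so ξ = X.
Species balance: n_D = 1 − X; n_E = 2.79 − X; n_F = X; n_I = 1.24 (inert).
n_T = Σnᵢ = 5.03 − X.
With p_i = (n_i/n_T)P, Kp = p_F / (p_D p_E).
Setting this equal to 0.541 atm^-1 and taking the physical root (0 < X < 1) gives X = 0.621.

X = 0.621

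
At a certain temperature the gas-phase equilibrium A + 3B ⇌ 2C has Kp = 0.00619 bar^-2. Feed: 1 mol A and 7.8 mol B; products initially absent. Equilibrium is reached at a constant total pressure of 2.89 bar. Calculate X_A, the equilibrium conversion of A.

Let X = conversion of A (basis 1 mol A); extent of reaction ξ = X.
Moles: n_A = 1 − X; n_B = 7.8 − 3X; n_C = 2X.
Total moles n_T = 8.8 − 2X.
y_i = n_i/n_T, p_i = y_i·P. Kp = p_C^2 / (p_A p_B^3).
Substituting and setting equal to 0.00619 bar^-2 gives a polynomial in X; the root in (0,1) is X = 0.227.

X = 0.227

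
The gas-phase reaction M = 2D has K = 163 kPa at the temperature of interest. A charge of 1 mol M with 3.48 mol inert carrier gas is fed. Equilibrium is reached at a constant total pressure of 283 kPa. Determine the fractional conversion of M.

Basis: 1 mol M initially; let X = conversion of M. Extent ξ = X.
At extent ξ: n_M = 1 − X; n_D = 2X; n_I = 3.48 (inert).
Summing: n_T = 4.48 + X.
With p_i = (n_i/n_T)P, K = p_D^2 / (p_M).
Setting this equal to 163 kPa and taking the physical root (0 < X < 1) gives X = 0.563.

X = 0.563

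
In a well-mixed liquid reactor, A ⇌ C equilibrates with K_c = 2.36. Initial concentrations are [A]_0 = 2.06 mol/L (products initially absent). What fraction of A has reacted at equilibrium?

X = 0.702

Let X = conversion of A; extent ξ = 2.06·X mol/L.
Concentrations: [A] = 2.06 − 2.06X; [C] = 2.06X.
K_c = [C] / ([A]).
This equals 2.36 at X = 0.702 (the root in 0 < X < 1).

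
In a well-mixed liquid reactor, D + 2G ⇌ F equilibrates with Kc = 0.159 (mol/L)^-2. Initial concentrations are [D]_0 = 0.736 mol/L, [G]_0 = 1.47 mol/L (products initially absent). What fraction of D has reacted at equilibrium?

Let X = conversion of D; extent ξ = 0.736·X mol/L.
Concentrations: [D] = 0.736 − 0.736X; [G] = 1.47 − 1.47X; [F] = 0.736X.
Kc = [F] / ([D] [G]^2).
Solving Kc = 0.159 for X ∈ (0,1): X = 0.186.

X = 0.186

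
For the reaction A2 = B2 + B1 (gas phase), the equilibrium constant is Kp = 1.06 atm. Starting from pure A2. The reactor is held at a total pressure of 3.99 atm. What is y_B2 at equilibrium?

y_B2 = 0.314

Let X = conversion of A2 (basis 1 mol A2); extent of reaction ξ = X.
At extent ξ: n_A2 = 1 − X; n_B2 = X; n_B1 = X.
Summing: n_T = 1 + X.
With p_i = (n_i/n_T)P, Kp = p_B2 p_B1 / (p_A2).
This yields a degree-2 equation in X; solving on (0,1), X = 0.458.
Then n_B2 = 0.458, n_T = 1.46, so y_B2 = 0.314.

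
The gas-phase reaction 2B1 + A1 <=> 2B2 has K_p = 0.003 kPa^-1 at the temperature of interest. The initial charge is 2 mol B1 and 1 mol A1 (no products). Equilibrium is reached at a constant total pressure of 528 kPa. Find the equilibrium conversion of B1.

X = 0.380

Take 2 mol B1 as basis and let X be its fractional conversion, so ξ = X.
Moles: n_B1 = 2 − 2X; n_A1 = 1 − X; n_B2 = 2X.
Summing: n_T = 3 − X.
y_i = n_i/n_T, p_i = y_i·P. K_p = p_B2^2 / (p_B1^2 p_A1).
Equating to 0.003 kPa^-1 and solving on 0 < X < 1: X = 0.380.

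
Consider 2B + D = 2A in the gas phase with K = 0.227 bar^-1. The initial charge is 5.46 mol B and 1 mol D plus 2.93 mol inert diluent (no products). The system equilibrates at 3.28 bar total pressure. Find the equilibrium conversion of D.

Basis: 1 mol D initially; let X = conversion of D. Extent ξ = X.
At extent ξ: n_B = 5.46 − 2X; n_D = 1 − X; n_A = 2X; n_I = 2.93 (inert).
n_T = Σnᵢ = 9.39 − X.
y_i = n_i/n_T, p_i = y_i·P. K = p_A^2 / (p_B^2 p_D).
Equating to 0.227 bar^-1 and solving on 0 < X < 1: X = 0.473.

X = 0.473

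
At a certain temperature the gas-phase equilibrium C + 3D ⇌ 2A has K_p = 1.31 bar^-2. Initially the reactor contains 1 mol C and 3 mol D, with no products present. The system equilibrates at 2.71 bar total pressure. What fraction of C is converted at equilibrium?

Take 1 mol C as basis and let X be its fractional conversion, so ξ = X.
Species balance: n_C = 1 − X; n_D = 3 − 3X; n_A = 2X.
n_T = Σnᵢ = 4 − 2X.
y_i = n_i/n_T, p_i = y_i·P. K_p = p_A^2 / (p_C p_D^3).
Setting this equal to 1.31 bar^-2 and taking the physical root (0 < X < 1) gives X = 0.554.

X = 0.554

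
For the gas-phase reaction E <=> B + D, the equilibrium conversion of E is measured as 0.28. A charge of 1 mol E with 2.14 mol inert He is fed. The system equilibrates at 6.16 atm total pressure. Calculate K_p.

Let X = conversion of E (basis 1 mol E); extent of reaction ξ = X.
Species balance: n_E = 1 − X; n_B = X; n_D = X; n_I = 2.14 (inert).
Summing: n_T = 3.14 + X.
At X = 0.28: n_E = 0.72, n_B = 0.28, n_D = 0.28, n_T = 3.42.
p_i = (n_i/n_T)·P. K_p = p_B p_D / (p_E) = 0.196 atm.

K_p = 0.196 atm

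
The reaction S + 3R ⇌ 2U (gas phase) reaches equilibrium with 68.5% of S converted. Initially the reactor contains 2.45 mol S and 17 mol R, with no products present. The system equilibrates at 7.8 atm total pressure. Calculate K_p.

Basis: 2.45 mol S initially; let X = conversion of S. Extent ξ = 2.45X.
Mole table: n_S = 2.45 − 2.45X; n_R = 17 − 7.35X; n_U = 4.9X.
Total moles n_T = 19.4 − 4.9X.
At X = 0.685: n_S = 0.772, n_R = 12, n_U = 3.36, n_T = 16.1.
p_i = (n_i/n_T)·P. K_p = p_U^2 / (p_S p_R^3) = 0.0363 atm^-2.

K_p = 0.0363 atm^-2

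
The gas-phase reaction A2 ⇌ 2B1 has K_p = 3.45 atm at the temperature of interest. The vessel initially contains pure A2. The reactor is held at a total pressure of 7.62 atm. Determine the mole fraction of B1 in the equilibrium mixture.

y_B1 = 0.484

Basis: 1 mol A2 initially; let X = conversion of A2. Extent ξ = X.
Mole table: n_A2 = 1 − X; n_B1 = 2X.
n_T = Σnᵢ = 1 + X.
y_i = n_i/n_T, p_i = y_i·P. K_p = p_B1^2 / (p_A2).
Equating to 3.45 atm and solving on 0 < X < 1: X = 0.319.
Then n_B1 = 0.638, n_T = 1.32, so y_B1 = 0.484.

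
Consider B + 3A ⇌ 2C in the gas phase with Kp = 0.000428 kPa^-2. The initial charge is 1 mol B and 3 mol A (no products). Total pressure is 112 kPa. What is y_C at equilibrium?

Basis: 1 mol B initially; let X = conversion of B. Extent ξ = X.
Mole table: n_B = 1 − X; n_A = 3 − 3X; n_C = 2X.
Summing: n_T = 4 − 2X.
y_i = n_i/n_T, p_i = y_i·P. Kp = p_C^2 / (p_B p_A^3).
Substituting and setting equal to 0.000428 kPa^-2 gives a polynomial in X; the root in (0,1) is X = 0.501.
Then n_C = 1, n_T = 3, so y_C = 0.334.

y_C = 0.334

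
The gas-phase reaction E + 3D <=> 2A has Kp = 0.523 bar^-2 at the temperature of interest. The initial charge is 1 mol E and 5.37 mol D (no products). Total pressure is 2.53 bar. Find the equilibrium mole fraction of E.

y_E = 0.067

Let X = conversion of E (basis 1 mol E); extent of reaction ξ = X.
Species balance: n_E = 1 − X; n_D = 5.37 − 3X; n_A = 2X.
Total moles n_T = 6.37 − 2X.
Mole fractions y_i = n_i/n_T; Kp = p_A^2 / (p_E p_D^3) with p_i = y_i·P.
Setting this equal to 0.523 bar^-2 and taking the physical root (0 < X < 1) gives X = 0.660.
Then n_E = 0.34, n_T = 5.05, so y_E = 0.067.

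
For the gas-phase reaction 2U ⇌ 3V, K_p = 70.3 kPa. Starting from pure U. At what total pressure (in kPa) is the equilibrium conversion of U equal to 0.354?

P = 231 kPa

Basis: 1 mol U initially; let X = conversion of U. Extent ξ = 0.5X.
Moles: n_U = 1 − X; n_V = 1.5X.
n_T = Σnᵢ = 1 + 0.5X.
K_p = p_V^3 / (p_U^2) with p_i = (n_i/n_T)·P.
At X = 0.354: the mole-fraction product g(X) = Π y_i^ν_i = 0.3048. Since K_p = g(X)·P^{1}, P = (K_p/g)^(1/1) = (70.3/0.3048)^(1/1) = 231 kPa.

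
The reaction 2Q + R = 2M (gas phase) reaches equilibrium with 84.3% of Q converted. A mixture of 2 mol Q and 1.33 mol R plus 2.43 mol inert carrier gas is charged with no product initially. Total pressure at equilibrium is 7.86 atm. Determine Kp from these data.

Let X = conversion of Q (basis 2 mol Q); extent of reaction ξ = X.
At extent ξ: n_Q = 2 − 2X; n_R = 1.33 − X; n_M = 2X; n_I = 2.43 (inert).
n_T = Σnᵢ = 5.76 − X.
At X = 0.843: n_Q = 0.314, n_R = 0.487, n_M = 1.69, n_T = 4.92.
p_i = (n_i/n_T)·P. Kp = p_M^2 / (p_Q^2 p_R) = 37 atm^-1.

Kp = 37 atm^-1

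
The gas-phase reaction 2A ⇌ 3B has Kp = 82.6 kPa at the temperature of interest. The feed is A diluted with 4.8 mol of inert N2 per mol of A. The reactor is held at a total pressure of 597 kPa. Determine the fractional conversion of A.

Basis: 1 mol A initially; let X = conversion of A. Extent ξ = 0.5X.
Mole table: n_A = 1 − X; n_B = 1.5X; n_I = 4.8 (inert).
Summing: n_T = 5.8 + 0.5X.
y_i = n_i/n_T, p_i = y_i·P. Kp = p_B^3 / (p_A^2).
Equating to 82.6 kPa and solving on 0 < X < 1: X = 0.431.

X = 0.431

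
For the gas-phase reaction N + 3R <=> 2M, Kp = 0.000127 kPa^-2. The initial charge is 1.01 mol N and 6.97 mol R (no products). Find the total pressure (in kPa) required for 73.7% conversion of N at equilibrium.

P = 161 kPa

Let X = conversion of N (basis 1.01 mol N); extent of reaction ξ = 1.01X.
Mole table: n_N = 1.01 − 1.01X; n_R = 6.97 − 3.03X; n_M = 2.02X.
Summing: n_T = 7.98 − 2.02X.
Kp = p_M^2 / (p_N p_R^3) with p_i = (n_i/n_T)·P.
At X = 0.737: the mole-fraction product g(X) = Π y_i^ν_i = 3.308. Since Kp = g(X)·P^{-2}, P = (g/Kp)^(1/2) = (3.308/0.000127)^(1/2) = 161 kPa.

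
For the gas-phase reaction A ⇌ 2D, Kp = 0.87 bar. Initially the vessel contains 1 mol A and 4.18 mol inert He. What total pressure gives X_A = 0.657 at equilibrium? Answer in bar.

P = 1.01 bar

Take 1 mol A as basis and let X be its fractional conversion, so ξ = X.
Mole table: n_A = 1 − X; n_D = 2X; n_I = 4.18 (inert).
Total moles n_T = 5.18 + X.
Kp = p_D^2 / (p_A) with p_i = (n_i/n_T)·P.
At X = 0.657: the mole-fraction product g(X) = Π y_i^ν_i = 0.8624. Since Kp = g(X)·P^{1}, P = (Kp/g)^(1/1) = (0.87/0.8624)^(1/1) = 1.01 bar.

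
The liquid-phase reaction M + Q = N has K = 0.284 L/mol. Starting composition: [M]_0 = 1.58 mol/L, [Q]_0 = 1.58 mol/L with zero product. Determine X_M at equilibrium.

X = 0.251

Let X = conversion of M; extent ξ = 1.58·X mol/L.
Concentrations: [M] = 1.58 − 1.58X; [Q] = 1.58 − 1.58X; [N] = 1.58X.
K = [N] / ([M] [Q]).
Solving K = 0.284 for X ∈ (0,1): X = 0.251.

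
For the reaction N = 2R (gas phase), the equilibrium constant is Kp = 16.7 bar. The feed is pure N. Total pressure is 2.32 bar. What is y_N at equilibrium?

y_N = 0.110

Basis: 1 mol N initially; let X = conversion of N. Extent ξ = X.
Moles: n_N = 1 − X; n_R = 2X.
Total moles n_T = 1 + X.
Mole fractions y_i = n_i/n_T; Kp = p_R^2 / (p_N) with p_i = y_i·P.
This yields a degree-2 equation in X; solving on (0,1), X = 0.802.
Then n_N = 0.198, n_T = 1.8, so y_N = 0.110.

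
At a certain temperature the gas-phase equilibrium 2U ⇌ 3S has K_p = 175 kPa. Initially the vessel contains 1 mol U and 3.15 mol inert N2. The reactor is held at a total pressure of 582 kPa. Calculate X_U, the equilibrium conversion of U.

X = 0.476

Basis: 1 mol U initially; let X = conversion of U. Extent ξ = 0.5X.
Mole table: n_U = 1 − X; n_S = 1.5X; n_I = 3.15 (inert).
n_T = Σnᵢ = 4.15 + 0.5X.
y_i = n_i/n_T, p_i = y_i·P. K_p = p_S^3 / (p_U^2).
This yields a degree-3 equation in X; solving on (0,1), X = 0.476.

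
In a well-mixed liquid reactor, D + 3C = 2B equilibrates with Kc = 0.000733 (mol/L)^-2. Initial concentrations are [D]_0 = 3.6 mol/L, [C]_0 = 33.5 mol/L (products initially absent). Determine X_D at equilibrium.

X = 0.616

Let X = conversion of D; extent ξ = 3.6·X mol/L.
Concentrations: [D] = 3.6 − 3.6X; [C] = 33.5 − 10.8X; [B] = 7.2X.
Kc = [B]^2 / ([D] [C]^3).
Equating to 0.000733 (mol/L)^-2: the physical root is X = 0.616.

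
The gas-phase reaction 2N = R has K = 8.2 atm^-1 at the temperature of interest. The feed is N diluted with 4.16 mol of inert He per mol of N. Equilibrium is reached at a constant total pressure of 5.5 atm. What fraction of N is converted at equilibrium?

X = 0.795

Take 1 mol N as basis and let X be its fractional conversion, so ξ = 0.5X.
Mole table: n_N = 1 − X; n_R = 0.5X; n_I = 4.16 (inert).
Total moles n_T = 5.16 − 0.5X.
y_i = n_i/n_T, p_i = y_i·P. K = p_R / (p_N^2).
This yields a degree-2 equation in X; solving on (0,1), X = 0.795.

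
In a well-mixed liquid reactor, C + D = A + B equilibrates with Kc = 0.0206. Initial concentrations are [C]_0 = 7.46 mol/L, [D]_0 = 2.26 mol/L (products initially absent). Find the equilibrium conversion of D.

X = 0.222

Let X = conversion of D; extent ξ = 2.26·X mol/L.
Concentrations: [C] = 7.46 − 2.26X; [D] = 2.26 − 2.26X; [A] = 2.26X; [B] = 2.26X.
Kc = [A] [B] / ([C] [D]).
Equating to 0.0206: the physical root is X = 0.222.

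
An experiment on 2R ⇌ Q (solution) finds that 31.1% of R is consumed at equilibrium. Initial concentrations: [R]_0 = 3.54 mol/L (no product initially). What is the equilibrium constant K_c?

K_c = 0.0925 L/mol

Let X = conversion of R.
Concentrations: [R] = 3.54 − 3.54X; [Q] = 1.77X.
At X = 0.311: [R] = 2.44, [Q] = 0.55.
K_c = [Q] / ([R]^2) = 0.0925 L/mol.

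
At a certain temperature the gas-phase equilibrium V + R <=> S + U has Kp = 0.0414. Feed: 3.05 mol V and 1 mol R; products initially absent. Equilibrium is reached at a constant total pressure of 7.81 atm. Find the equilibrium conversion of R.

Let X = conversion of R (basis 1 mol R); extent of reaction ξ = X.
Mole table: n_V = 3.05 − X; n_R = 1 − X; n_S = X; n_U = X.
Total moles n_T = 4.05 (Δν = 0, constant).
With p_i = (n_i/n_T)P, Kp = p_S p_U / (p_V p_R).
Equating to 0.0414 and solving on 0 < X < 1: X = 0.286.

X = 0.286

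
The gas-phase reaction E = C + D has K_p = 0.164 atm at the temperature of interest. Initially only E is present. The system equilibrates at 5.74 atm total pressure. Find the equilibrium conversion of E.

X = 0.167

Basis: 1 mol E initially; let X = conversion of E. Extent ξ = X.
Moles: n_E = 1 − X; n_C = X; n_D = X.
Summing: n_T = 1 + X.
With p_i = (n_i/n_T)P, K_p = p_C p_D / (p_E).
This yields a degree-2 equation in X; solving on (0,1), X = 0.167.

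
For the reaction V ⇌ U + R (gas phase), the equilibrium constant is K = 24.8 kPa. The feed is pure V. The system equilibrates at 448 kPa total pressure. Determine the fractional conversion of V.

Basis: 1 mol V initially; let X = conversion of V. Extent ξ = X.
At extent ξ: n_V = 1 − X; n_U = X; n_R = X.
Total moles n_T = 1 + X.
With p_i = (n_i/n_T)P, K = p_U p_R / (p_V).
This yields a degree-2 equation in X; solving on (0,1), X = 0.229.

X = 0.229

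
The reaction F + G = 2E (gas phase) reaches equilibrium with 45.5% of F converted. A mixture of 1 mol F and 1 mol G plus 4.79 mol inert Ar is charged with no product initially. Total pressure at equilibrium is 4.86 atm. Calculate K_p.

K_p = 2.79

Let X = conversion of F (basis 1 mol F); extent of reaction ξ = X.
Species balance: n_F = 1 − X; n_G = 1 − X; n_E = 2X; n_I = 4.79 (inert).
Since Δν = 0, n_T = 6.79 throughout.
At X = 0.455: n_F = 0.545, n_G = 0.545, n_E = 0.91, n_T = 6.79.
p_i = (n_i/n_T)·P. K_p = p_E^2 / (p_F p_G) = 2.79.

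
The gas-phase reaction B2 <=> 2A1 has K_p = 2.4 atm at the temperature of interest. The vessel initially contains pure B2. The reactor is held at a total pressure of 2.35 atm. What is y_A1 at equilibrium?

y_A1 = 0.622

Let X = conversion of B2 (basis 1 mol B2); extent of reaction ξ = X.
Species balance: n_B2 = 1 − X; n_A1 = 2X.
n_T = Σnᵢ = 1 + X.
Mole fractions y_i = n_i/n_T; K_p = p_A1^2 / (p_B2) with p_i = y_i·P.
Setting this equal to 2.4 atm and taking the physical root (0 < X < 1) gives X = 0.451.
Then n_A1 = 0.902, n_T = 1.45, so y_A1 = 0.622.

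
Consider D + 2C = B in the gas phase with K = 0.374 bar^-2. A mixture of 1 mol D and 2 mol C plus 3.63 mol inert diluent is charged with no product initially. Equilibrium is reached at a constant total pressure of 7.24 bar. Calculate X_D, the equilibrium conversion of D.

X = 0.432

Take 1 mol D as basis and let X be its fractional conversion, so ξ = X.
Moles: n_D = 1 − X; n_C = 2 − 2X; n_B = X; n_I = 3.63 (inert).
n_T = Σnᵢ = 6.63 − 2X.
Mole fractions y_i = n_i/n_T; K = p_B / (p_D p_C^2) with p_i = y_i·P.
Equating to 0.374 bar^-2 and solving on 0 < X < 1: X = 0.432.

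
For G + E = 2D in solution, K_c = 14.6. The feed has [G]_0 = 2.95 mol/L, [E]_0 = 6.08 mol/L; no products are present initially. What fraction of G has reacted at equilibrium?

X = 0.841

Let X = conversion of G; extent ξ = 2.95·X mol/L.
Concentrations: [G] = 2.95 − 2.95X; [E] = 6.08 − 2.95X; [D] = 5.9X.
K_c = [D]^2 / ([G] [E]).
Equating to 14.6: the physical root is X = 0.841.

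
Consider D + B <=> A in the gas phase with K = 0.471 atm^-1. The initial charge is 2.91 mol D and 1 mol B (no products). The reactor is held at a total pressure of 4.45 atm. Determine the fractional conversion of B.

Take 1 mol B as basis and let X be its fractional conversion, so ξ = X.
At extent ξ: n_D = 2.91 − X; n_B = 1 − X; n_A = X.
n_T = Σnᵢ = 3.91 − X.
Mole fractions y_i = n_i/n_T; K = p_A / (p_D p_B) with p_i = y_i·P.
Substituting and setting equal to 0.471 atm^-1 gives a polynomial in X; the root in (0,1) is X = 0.594.

X = 0.594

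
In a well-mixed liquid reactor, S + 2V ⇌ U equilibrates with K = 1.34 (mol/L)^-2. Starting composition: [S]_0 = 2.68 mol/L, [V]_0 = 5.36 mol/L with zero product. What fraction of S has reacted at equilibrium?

X = 0.733

Let X = conversion of S; extent ξ = 2.68·X mol/L.
Concentrations: [S] = 2.68 − 2.68X; [V] = 5.36 − 5.36X; [U] = 2.68X.
K = [U] / ([S] [V]^2).
Equating to 1.34 (mol/L)^-2: the physical root is X = 0.733.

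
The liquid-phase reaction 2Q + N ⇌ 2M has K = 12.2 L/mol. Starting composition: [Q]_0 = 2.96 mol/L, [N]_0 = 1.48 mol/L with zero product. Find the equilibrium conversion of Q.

X = 0.700

Let X = conversion of Q; extent ξ = 2.96X/2 mol/L.
Concentrations: [Q] = 2.96 − 2.96X; [N] = 1.48 − 1.48X; [M] = 2.96X.
K = [M]^2 / ([Q]^2 [N]).
Equating to 12.2 L/mol: the physical root is X = 0.700.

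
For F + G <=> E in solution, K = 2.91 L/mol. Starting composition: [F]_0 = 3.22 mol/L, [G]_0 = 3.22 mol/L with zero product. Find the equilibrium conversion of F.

Let X = conversion of F; extent ξ = 3.22·X mol/L.
Concentrations: [F] = 3.22 − 3.22X; [G] = 3.22 − 3.22X; [E] = 3.22X.
K = [E] / ([F] [G]).
Setting equal to 2.91 and solving for X on (0,1) gives X = 0.722.

X = 0.722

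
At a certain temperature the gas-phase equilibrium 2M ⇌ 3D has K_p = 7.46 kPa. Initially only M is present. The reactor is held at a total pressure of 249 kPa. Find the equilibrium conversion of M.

Basis: 1 mol M initially; let X = conversion of M. Extent ξ = 0.5X.
At extent ξ: n_M = 1 − X; n_D = 1.5X.
n_T = Σnᵢ = 1 + 0.5X.
Mole fractions y_i = n_i/n_T; K_p = p_D^3 / (p_M^2) with p_i = y_i·P.
This yields a degree-3 equation in X; solving on (0,1), X = 0.186.

X = 0.186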